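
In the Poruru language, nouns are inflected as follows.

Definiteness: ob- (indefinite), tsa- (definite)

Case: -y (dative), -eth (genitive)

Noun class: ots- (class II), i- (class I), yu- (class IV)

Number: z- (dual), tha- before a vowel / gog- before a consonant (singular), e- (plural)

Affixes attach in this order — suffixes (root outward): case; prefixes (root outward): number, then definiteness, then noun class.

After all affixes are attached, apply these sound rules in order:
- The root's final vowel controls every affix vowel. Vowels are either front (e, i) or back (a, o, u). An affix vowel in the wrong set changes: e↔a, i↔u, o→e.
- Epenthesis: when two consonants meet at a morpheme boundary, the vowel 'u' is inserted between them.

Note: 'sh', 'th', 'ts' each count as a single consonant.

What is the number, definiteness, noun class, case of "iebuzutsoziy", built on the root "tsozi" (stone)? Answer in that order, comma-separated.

dual, indefinite, class I, dative

Segment: i-ob-z-tsozi-y.
number: z- → dual.
definiteness: ob- → indefinite.
noun class: i- → class I.
case: -y → dative.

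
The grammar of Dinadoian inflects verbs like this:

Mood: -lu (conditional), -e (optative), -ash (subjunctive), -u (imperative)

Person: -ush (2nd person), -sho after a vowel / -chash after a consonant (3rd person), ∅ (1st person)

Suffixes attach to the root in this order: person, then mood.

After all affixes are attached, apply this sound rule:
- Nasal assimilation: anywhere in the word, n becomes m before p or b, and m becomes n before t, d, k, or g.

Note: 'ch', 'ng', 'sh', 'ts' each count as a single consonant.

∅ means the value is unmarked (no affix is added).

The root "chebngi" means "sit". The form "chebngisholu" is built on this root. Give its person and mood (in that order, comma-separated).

Segment: chebngi-sho-lu.
person: -sho/chash → 3rd person.
mood: -lu → conditional.

3rd person, conditional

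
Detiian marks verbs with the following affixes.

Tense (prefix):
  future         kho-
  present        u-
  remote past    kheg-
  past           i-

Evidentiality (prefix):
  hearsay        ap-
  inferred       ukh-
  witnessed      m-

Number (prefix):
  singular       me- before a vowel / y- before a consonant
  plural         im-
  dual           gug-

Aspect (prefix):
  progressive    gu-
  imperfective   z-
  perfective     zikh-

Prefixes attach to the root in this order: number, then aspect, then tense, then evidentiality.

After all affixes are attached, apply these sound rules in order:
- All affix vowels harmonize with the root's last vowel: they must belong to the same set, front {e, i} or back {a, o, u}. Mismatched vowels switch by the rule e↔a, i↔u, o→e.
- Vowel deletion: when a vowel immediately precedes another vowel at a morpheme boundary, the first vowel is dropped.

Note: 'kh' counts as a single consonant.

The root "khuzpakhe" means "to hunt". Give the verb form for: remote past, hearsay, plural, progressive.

Attach number plural im- → imkhuzpakhe.
Attach aspect progressive gu- → guimkhuzpakhe.
Attach tense remote past kheg- → khegguimkhuzpakhe.
Attach evidentiality hearsay ap- → apkhegguimkhuzpakhe.
Apply vowel harmony: apkhegguimkhuzpakhe → epkheggiimkhuzpakhe.
Apply vowel deletion: epkheggiimkhuzpakhe → epkheggimkhuzpakhe.

epkheggimkhuzpakhe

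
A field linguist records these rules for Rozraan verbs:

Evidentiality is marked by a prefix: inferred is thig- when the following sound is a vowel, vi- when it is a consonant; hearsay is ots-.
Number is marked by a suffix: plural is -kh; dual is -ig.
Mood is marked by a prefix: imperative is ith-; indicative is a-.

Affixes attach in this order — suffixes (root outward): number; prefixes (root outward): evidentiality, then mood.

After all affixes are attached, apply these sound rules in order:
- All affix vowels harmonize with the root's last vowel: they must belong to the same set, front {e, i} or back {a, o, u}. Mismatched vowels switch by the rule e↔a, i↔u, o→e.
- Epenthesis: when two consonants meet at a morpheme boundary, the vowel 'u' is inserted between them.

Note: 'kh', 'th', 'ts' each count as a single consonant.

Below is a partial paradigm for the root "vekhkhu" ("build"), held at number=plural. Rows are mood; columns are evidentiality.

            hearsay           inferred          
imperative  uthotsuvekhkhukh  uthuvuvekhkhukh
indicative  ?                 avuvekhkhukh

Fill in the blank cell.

Attach evidentiality hearsay ots- → otsvekhkhu.
Attach number plural -kh → otsvekhkhukh.
Attach mood indicative a- → aotsvekhkhukh.
Vowel harmony: no change.
Apply epenthesis: aotsvekhkhukh → aotsuvekhkhukh.

aotsuvekhkhukh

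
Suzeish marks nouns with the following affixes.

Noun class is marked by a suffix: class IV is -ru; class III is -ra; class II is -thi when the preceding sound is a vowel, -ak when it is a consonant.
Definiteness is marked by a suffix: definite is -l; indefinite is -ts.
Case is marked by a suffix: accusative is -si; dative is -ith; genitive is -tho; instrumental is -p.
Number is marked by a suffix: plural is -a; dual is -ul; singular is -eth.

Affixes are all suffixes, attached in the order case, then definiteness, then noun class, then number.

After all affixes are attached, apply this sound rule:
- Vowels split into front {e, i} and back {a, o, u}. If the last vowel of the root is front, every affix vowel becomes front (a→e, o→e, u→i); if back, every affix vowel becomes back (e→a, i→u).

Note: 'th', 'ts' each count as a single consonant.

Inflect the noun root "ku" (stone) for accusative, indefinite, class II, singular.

Attach case accusative -si → kusi.
Attach definiteness indefinite -ts → kusits.
Attach noun class class II -ak (after consonant 'ts') → kusitsak.
Attach number singular -eth → kusitsaketh.
Apply vowel harmony: kusitsaketh → kusutsakath.

kusutsakath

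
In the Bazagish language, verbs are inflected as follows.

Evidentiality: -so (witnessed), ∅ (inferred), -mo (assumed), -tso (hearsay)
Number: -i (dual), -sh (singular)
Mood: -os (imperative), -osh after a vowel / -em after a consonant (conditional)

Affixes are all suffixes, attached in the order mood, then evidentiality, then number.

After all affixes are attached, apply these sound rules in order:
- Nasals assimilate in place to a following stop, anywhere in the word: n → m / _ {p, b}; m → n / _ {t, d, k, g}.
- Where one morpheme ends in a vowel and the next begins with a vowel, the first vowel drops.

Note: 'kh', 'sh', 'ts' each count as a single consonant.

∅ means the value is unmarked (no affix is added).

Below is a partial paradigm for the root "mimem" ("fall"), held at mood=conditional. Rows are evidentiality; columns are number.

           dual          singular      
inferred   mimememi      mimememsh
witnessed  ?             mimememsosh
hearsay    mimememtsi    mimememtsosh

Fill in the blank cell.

mimememsi

Attach mood conditional -em (after consonant 'm') → mimemem.
Attach evidentiality witnessed -so → mimememso.
Attach number dual -i → mimememsoi.
Nasal assimilation: no change.
Apply vowel deletion: mimememsoi → mimememsi.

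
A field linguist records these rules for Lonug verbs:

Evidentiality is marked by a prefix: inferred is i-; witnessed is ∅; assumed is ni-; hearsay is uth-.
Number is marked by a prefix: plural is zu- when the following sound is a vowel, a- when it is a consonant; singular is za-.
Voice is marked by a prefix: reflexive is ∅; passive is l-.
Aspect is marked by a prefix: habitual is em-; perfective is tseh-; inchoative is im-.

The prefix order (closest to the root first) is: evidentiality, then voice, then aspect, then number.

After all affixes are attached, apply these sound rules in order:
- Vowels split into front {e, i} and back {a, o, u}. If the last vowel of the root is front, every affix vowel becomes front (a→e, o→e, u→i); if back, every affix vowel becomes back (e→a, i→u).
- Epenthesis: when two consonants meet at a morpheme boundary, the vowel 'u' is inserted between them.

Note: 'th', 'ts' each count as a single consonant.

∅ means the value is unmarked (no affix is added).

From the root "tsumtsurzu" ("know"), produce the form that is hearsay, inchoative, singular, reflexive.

zaumuthutsumtsurzu

Attach evidentiality hearsay uth- → uthtsumtsurzu.
voice = reflexive: zero marking, form stays uthtsumtsurzu.
Attach aspect inchoative im- → imuthtsumtsurzu.
Attach number singular za- → zaimuthtsumtsurzu.
Apply vowel harmony: zaimuthtsumtsurzu → zaumuthtsumtsurzu.
Apply epenthesis: zaumuthtsumtsurzu → zaumuthutsumtsurzu.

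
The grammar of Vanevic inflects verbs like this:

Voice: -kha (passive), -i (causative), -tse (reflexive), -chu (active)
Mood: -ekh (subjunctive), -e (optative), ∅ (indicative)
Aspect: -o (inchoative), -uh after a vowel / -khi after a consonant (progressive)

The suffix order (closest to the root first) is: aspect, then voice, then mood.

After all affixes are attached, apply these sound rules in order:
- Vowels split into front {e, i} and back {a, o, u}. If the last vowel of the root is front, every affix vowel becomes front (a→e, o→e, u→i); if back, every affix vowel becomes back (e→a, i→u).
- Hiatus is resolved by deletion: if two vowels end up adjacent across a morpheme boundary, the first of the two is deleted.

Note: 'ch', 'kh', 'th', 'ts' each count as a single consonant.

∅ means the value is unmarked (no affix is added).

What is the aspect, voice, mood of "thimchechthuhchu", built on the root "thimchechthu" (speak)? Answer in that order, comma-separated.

Segment: thimchechthu-uh-chu.
aspect: -uh/khi → progressive.
voice: -chu → active.
mood: ∅ → indicative.

progressive, active, indicative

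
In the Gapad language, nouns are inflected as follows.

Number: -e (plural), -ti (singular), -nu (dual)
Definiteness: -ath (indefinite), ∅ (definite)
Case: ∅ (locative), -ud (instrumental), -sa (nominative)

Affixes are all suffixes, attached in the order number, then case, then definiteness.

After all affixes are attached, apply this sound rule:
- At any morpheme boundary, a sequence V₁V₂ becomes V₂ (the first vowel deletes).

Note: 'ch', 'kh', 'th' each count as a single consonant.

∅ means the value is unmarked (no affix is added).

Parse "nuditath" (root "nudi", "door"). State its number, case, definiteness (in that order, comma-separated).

singular, locative, indefinite

Segment: nudi-ti-ath.
number: -ti → singular.
case: ∅ → locative.
definiteness: -ath → indefinite.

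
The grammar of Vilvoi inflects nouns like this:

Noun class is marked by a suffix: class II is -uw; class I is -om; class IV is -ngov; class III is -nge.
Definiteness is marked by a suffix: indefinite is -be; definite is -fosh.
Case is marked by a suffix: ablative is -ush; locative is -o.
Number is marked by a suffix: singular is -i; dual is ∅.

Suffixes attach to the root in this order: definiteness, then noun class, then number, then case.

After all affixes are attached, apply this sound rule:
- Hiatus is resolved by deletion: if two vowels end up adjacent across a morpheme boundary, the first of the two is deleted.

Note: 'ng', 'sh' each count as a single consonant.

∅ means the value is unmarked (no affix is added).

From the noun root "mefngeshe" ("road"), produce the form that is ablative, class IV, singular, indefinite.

mefngeshebengovush

Attach definiteness indefinite -be → mefngeshebe.
Attach noun class class IV -ngov → mefngeshebengov.
Attach number singular -i → mefngeshebengovi.
Attach case ablative -ush → mefngeshebengoviush.
Apply vowel deletion: mefngeshebengoviush → mefngeshebengovush.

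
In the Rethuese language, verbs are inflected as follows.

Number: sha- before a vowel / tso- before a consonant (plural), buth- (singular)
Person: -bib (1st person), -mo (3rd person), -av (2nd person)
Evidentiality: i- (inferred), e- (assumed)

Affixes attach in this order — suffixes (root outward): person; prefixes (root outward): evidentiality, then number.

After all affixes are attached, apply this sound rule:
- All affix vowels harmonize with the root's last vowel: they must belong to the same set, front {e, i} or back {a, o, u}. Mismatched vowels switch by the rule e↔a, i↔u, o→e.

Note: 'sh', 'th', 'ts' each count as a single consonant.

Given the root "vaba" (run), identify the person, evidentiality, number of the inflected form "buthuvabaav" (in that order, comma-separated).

Segment: buth-i-vaba-av.
person: -av → 2nd person.
evidentiality: i- → inferred.
number: buth- → singular.

2nd person, inferred, singular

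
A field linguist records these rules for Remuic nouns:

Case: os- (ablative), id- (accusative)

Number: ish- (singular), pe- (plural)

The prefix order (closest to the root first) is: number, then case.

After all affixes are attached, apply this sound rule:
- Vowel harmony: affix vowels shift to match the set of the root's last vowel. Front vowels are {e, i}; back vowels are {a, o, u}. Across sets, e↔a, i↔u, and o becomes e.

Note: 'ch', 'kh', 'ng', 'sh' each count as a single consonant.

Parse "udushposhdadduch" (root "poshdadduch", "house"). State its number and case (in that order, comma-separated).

singular, accusative

Segment: id-ish-poshdadduch.
number: ish- → singular.
case: id- → accusative.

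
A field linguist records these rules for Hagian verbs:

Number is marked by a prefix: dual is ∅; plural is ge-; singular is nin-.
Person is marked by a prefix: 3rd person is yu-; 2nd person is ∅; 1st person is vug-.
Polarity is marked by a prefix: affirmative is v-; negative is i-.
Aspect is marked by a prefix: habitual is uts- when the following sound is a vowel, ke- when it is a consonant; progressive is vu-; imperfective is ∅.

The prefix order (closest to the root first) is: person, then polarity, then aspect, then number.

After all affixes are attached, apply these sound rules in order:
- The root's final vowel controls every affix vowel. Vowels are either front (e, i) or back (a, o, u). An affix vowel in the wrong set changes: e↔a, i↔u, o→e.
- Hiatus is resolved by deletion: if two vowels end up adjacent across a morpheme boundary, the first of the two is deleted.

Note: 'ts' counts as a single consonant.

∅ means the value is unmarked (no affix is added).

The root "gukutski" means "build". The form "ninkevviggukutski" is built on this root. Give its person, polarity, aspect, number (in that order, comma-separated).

Segment: nin-ke-v-vug-gukutski.
person: vug- → 1st person.
polarity: v- → affirmative.
aspect: uts/ke- → habitual.
number: nin- → singular.

1st person, affirmative, habitual, singular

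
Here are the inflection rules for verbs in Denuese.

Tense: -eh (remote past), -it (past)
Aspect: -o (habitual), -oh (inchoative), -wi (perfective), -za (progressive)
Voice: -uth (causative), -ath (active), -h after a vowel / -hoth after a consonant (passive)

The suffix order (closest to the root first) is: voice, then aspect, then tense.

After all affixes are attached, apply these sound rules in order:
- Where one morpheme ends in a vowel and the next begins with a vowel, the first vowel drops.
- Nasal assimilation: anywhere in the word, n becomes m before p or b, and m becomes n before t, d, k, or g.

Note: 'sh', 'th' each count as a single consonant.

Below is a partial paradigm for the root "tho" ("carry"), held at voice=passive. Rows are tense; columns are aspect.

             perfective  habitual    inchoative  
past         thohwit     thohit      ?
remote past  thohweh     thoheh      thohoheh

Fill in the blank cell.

thohohit

Attach voice passive -h (after vowel 'o') → thoh.
Attach aspect inchoative -oh → thohoh.
Attach tense past -it → thohohit.
Vowel deletion: no change.
Nasal assimilation: no change.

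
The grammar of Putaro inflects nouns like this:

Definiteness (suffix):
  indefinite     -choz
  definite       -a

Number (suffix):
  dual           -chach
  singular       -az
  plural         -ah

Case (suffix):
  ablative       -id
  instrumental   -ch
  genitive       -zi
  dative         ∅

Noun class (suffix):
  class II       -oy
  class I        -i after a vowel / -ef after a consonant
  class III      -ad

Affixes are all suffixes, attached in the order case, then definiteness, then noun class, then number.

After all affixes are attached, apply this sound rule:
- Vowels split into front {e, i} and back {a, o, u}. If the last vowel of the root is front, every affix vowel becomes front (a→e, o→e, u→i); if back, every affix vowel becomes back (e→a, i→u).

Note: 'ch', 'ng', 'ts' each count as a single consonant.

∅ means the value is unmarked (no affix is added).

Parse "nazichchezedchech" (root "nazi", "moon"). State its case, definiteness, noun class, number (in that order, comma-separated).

Segment: nazi-ch-choz-ad-chach.
case: -ch → instrumental.
definiteness: -choz → indefinite.
noun class: -ad → class III.
number: -chach → dual.

instrumental, indefinite, class III, dual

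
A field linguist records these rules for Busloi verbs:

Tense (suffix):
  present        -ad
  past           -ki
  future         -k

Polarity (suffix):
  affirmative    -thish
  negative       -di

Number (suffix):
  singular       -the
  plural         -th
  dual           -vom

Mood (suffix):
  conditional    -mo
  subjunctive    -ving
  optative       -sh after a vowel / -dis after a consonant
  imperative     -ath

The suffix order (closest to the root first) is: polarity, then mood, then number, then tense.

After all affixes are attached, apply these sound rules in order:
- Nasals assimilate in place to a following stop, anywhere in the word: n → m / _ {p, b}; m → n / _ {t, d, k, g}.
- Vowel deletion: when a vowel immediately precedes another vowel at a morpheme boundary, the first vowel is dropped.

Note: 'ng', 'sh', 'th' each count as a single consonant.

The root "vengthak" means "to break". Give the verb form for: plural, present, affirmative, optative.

Attach polarity affirmative -thish → vengthakthish.
Attach mood optative -dis (after consonant 'sh') → vengthakthishdis.
Attach number plural -th → vengthakthishdisth.
Attach tense present -ad → vengthakthishdisthad.
Nasal assimilation: no change.
Vowel deletion: no change.

vengthakthishdisthad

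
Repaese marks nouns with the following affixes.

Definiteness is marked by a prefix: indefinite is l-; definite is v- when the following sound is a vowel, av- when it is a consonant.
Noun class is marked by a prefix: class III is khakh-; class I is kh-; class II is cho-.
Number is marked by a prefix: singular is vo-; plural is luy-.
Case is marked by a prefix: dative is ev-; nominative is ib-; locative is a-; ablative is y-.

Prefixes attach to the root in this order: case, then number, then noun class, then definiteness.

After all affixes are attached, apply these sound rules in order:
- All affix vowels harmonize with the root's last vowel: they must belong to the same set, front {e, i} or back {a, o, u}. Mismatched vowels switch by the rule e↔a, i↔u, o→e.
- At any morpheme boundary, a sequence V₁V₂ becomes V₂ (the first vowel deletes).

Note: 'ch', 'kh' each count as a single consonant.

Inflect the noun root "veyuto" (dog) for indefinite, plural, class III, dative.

Attach case dative ev- → evveyuto.
Attach number plural luy- → luyevveyuto.
Attach noun class class III khakh- → khakhluyevveyuto.
Attach definiteness indefinite l- → lkhakhluyevveyuto.
Apply vowel harmony: lkhakhluyevveyuto → lkhakhluyavveyuto.
Vowel deletion: no change.

lkhakhluyavveyuto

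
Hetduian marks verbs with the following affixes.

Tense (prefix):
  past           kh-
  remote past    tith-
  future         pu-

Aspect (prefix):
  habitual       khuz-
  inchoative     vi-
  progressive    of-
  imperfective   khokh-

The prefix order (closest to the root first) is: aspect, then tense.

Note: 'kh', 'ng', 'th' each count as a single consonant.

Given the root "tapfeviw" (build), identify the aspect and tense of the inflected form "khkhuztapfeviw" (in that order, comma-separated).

habitual, past

Segment: kh-khuz-tapfeviw.
aspect: khuz- → habitual.
tense: kh- → past.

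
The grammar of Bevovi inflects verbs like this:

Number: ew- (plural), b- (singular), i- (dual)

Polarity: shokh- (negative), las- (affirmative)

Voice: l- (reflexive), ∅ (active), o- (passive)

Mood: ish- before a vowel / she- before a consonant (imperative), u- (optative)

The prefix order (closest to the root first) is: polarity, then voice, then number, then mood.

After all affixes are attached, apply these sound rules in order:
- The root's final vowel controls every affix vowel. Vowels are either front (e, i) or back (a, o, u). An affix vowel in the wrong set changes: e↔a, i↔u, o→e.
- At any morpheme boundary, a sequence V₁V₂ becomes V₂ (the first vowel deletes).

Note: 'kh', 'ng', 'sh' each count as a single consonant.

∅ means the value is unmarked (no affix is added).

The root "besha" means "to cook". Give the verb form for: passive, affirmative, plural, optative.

awolasbesha

Attach polarity affirmative las- → lasbesha.
Attach voice passive o- → olasbesha.
Attach number plural ew- → ewolasbesha.
Attach mood optative u- → uewolasbesha.
Apply vowel harmony: uewolasbesha → uawolasbesha.
Apply vowel deletion: uawolasbesha → awolasbesha.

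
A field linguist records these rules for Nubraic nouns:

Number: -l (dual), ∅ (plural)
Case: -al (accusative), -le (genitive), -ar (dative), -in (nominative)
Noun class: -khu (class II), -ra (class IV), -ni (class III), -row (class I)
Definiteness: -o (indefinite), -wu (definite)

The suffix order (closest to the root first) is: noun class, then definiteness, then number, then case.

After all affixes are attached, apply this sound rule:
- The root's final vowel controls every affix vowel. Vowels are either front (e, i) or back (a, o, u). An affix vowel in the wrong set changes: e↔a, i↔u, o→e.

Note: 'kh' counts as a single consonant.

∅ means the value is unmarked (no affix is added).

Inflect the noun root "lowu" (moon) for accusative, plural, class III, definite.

lowunuwual

Attach noun class class III -ni → lowuni.
Attach definiteness definite -wu → lowuniwu.
number = plural: zero marking, form stays lowuniwu.
Attach case accusative -al → lowuniwual.
Apply vowel harmony: lowuniwual → lowunuwual.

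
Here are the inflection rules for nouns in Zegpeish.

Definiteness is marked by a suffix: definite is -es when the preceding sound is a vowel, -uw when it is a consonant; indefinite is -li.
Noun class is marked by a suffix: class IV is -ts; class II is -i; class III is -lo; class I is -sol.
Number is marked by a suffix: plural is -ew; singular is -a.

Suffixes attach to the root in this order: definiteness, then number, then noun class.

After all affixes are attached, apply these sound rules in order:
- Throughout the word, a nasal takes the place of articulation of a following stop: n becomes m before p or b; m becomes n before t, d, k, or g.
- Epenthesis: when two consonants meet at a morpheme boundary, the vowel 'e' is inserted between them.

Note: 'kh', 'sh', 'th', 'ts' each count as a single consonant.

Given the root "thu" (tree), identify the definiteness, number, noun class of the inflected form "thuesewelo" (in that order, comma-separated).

Segment: thu-es-ew-lo.
definiteness: -es/uw → definite.
number: -ew → plural.
noun class: -lo → class III.

definite, plural, class III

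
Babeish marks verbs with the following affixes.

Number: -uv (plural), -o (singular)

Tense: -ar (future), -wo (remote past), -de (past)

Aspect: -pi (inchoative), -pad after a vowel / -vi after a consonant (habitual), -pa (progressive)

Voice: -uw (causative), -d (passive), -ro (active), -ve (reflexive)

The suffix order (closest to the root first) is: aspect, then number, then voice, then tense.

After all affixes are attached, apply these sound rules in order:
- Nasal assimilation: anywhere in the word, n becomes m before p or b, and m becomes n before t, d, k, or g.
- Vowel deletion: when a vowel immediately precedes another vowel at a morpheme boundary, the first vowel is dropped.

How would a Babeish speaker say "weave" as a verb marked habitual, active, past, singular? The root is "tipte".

Attach aspect habitual -pad (after vowel 'e') → tiptepad.
Attach number singular -o → tiptepado.
Attach voice active -ro → tiptepadoro.
Attach tense past -de → tiptepadorode.
Nasal assimilation: no change.
Vowel deletion: no change.

tiptepadorode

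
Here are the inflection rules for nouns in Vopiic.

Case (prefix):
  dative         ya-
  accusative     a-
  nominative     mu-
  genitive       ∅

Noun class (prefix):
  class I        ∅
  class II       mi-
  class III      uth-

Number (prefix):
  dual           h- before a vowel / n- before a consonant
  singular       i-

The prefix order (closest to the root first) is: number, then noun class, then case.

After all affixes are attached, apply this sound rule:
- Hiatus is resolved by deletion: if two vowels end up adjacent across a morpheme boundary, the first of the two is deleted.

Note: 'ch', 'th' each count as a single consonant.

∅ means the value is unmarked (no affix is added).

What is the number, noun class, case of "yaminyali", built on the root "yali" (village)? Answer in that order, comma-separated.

Segment: ya-mi-n-yali.
number: h/n- → dual.
noun class: mi- → class II.
case: ya- → dative.

dual, class II, dative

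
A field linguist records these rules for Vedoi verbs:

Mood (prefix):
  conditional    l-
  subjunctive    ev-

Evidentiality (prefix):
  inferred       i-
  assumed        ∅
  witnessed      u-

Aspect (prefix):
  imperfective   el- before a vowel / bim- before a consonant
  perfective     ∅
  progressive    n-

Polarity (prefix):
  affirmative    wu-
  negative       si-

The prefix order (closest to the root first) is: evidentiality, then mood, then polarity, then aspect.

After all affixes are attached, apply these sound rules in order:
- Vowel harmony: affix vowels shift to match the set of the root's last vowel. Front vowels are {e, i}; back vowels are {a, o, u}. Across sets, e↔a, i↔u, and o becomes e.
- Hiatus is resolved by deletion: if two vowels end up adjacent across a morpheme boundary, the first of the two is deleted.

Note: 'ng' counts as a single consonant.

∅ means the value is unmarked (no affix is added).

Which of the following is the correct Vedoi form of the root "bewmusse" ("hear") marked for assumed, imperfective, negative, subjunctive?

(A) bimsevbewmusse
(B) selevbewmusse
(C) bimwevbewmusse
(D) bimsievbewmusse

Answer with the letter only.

evidentiality = assumed: zero marking, form stays bewmusse.
Attach mood subjunctive ev- → evbewmusse.
Attach polarity negative si- → sievbewmusse.
Attach aspect imperfective bim- (before consonant 's') → bimsievbewmusse.
Vowel harmony: no change.
Apply vowel deletion: bimsievbewmusse → bimsevbewmusse.
So the correct form is bimsevbewmusse, option (A).
(C) bimwevbewmusse is wrong: it uses affirmative instead of negative for polarity.
(B) selevbewmusse is wrong: it has the affixes in the wrong order.
(D) bimsievbewmusse is wrong: it fails to apply the sound rule(s).

A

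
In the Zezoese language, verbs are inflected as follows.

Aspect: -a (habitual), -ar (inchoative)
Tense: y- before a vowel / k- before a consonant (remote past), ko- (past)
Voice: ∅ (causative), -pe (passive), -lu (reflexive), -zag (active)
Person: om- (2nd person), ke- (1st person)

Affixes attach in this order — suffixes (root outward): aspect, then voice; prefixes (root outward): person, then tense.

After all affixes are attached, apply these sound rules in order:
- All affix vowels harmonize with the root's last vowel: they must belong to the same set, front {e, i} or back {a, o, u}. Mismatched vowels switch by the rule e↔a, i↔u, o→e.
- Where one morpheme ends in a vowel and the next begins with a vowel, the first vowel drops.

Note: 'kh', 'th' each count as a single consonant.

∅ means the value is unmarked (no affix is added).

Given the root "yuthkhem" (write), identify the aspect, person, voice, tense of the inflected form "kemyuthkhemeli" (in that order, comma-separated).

Segment: ko-om-yuthkhem-a-lu.
aspect: -a → habitual.
person: om- → 2nd person.
voice: -lu → reflexive.
tense: ko- → past.

habitual, 2nd person, reflexive, past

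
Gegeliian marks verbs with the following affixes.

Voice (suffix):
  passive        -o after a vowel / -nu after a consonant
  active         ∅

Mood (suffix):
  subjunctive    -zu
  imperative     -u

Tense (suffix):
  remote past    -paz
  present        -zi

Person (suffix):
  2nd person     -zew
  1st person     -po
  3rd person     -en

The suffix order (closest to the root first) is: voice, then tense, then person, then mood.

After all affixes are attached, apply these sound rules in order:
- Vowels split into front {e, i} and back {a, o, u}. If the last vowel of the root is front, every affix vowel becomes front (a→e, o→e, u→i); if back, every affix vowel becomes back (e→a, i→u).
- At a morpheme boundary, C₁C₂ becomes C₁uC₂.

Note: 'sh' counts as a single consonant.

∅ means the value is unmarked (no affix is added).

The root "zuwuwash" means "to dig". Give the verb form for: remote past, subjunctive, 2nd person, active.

zuwuwashupazuzawuzu

voice = active: zero marking, form stays zuwuwash.
Attach tense remote past -paz → zuwuwashpaz.
Attach person 2nd person -zew → zuwuwashpazzew.
Attach mood subjunctive -zu → zuwuwashpazzewzu.
Apply vowel harmony: zuwuwashpazzewzu → zuwuwashpazzawzu.
Apply epenthesis: zuwuwashpazzawzu → zuwuwashupazuzawuzu.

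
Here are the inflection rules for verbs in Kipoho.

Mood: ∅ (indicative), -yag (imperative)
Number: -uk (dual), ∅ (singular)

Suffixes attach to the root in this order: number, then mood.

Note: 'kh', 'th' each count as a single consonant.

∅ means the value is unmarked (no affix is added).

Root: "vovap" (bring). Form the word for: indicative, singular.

vovap

number = singular: zero marking, form stays vovap.
mood = indicative: zero marking, form stays vovap.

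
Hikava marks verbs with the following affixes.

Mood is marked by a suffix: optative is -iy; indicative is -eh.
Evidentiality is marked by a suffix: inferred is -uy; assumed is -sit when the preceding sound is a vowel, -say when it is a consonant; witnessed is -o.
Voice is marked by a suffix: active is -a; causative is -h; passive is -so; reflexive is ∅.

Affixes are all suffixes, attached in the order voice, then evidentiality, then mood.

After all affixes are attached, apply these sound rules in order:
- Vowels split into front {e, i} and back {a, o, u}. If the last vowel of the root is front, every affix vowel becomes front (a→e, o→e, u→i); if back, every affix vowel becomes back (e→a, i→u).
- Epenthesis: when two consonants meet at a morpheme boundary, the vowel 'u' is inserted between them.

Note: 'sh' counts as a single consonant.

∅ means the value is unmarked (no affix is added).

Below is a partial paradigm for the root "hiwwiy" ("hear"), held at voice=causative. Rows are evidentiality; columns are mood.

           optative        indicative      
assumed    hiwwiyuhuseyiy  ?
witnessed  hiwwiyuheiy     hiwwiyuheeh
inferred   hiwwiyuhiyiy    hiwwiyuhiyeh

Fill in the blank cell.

hiwwiyuhuseyeh

Attach voice causative -h → hiwwiyh.
Attach evidentiality assumed -say (after consonant 'h') → hiwwiyhsay.
Attach mood indicative -eh → hiwwiyhsayeh.
Apply vowel harmony: hiwwiyhsayeh → hiwwiyhseyeh.
Apply epenthesis: hiwwiyhseyeh → hiwwiyuhuseyeh.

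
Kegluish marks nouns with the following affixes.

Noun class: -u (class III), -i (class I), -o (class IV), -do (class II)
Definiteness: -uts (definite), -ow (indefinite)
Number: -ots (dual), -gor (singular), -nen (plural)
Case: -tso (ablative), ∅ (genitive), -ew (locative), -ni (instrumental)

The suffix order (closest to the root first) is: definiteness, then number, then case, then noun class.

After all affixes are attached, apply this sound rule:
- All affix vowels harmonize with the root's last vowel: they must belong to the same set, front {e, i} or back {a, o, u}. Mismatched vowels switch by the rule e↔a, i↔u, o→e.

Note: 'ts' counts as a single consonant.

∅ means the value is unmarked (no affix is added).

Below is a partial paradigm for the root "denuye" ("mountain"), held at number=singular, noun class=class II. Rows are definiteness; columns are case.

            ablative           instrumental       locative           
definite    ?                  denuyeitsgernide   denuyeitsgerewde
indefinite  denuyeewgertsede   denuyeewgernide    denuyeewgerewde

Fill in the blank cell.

Attach definiteness definite -uts → denuyeuts.
Attach number singular -gor → denuyeutsgor.
Attach case ablative -tso → denuyeutsgortso.
Attach noun class class II -do → denuyeutsgortsodo.
Apply vowel harmony: denuyeutsgortsodo → denuyeitsgertsede.

denuyeitsgertsede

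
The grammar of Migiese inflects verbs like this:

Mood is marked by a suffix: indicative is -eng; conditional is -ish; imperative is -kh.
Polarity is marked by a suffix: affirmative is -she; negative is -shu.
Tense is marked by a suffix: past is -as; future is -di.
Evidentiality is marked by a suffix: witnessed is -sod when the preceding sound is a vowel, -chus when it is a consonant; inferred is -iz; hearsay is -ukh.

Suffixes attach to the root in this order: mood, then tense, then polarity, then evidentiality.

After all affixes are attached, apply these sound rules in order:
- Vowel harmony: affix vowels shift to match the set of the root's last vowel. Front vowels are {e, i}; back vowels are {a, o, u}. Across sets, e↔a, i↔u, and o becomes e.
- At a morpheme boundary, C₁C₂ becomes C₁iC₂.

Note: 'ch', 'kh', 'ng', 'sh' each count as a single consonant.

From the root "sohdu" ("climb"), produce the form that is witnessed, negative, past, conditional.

Attach mood conditional -ish → sohduish.
Attach tense past -as → sohduishas.
Attach polarity negative -shu → sohduishasshu.
Attach evidentiality witnessed -sod (after vowel 'u') → sohduishasshusod.
Apply vowel harmony: sohduishasshusod → sohduushasshusod.
Apply epenthesis: sohduushasshusod → sohduushasishusod.

sohduushasishusod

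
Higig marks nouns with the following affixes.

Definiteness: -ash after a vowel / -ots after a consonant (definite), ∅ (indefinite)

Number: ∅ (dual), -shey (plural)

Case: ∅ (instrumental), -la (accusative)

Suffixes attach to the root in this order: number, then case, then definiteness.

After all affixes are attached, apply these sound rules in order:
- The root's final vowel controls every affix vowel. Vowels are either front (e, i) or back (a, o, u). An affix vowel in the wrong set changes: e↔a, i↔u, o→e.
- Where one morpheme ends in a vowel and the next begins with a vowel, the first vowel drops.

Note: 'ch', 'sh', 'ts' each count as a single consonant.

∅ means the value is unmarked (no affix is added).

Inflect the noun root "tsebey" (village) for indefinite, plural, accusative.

Attach number plural -shey → tsebeyshey.
Attach case accusative -la → tsebeysheyla.
definiteness = indefinite: zero marking, form stays tsebeysheyla.
Apply vowel harmony: tsebeysheyla → tsebeysheyle.
Vowel deletion: no change.

tsebeysheyle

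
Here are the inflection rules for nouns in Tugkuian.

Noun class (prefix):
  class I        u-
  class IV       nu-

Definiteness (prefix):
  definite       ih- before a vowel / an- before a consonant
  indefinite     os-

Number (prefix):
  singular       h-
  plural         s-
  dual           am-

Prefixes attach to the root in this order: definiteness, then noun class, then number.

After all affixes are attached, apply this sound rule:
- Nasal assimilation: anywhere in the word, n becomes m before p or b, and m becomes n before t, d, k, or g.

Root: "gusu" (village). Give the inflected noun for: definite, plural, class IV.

Attach definiteness definite an- (before consonant 'g') → angusu.
Attach noun class class IV nu- → nuangusu.
Attach number plural s- → snuangusu.
Nasal assimilation: no change.

snuangusu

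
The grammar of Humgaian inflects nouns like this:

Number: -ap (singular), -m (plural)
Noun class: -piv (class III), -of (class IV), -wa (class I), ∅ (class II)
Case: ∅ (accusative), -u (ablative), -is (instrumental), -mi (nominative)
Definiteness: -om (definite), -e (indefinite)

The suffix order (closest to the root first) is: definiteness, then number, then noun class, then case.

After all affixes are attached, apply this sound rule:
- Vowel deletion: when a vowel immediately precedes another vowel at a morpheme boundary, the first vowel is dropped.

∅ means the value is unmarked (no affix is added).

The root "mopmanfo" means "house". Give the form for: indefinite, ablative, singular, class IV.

Attach definiteness indefinite -e → mopmanfoe.
Attach number singular -ap → mopmanfoeap.
Attach noun class class IV -of → mopmanfoeapof.
Attach case ablative -u → mopmanfoeapofu.
Apply vowel deletion: mopmanfoeapofu → mopmanfapofu.

mopmanfapofu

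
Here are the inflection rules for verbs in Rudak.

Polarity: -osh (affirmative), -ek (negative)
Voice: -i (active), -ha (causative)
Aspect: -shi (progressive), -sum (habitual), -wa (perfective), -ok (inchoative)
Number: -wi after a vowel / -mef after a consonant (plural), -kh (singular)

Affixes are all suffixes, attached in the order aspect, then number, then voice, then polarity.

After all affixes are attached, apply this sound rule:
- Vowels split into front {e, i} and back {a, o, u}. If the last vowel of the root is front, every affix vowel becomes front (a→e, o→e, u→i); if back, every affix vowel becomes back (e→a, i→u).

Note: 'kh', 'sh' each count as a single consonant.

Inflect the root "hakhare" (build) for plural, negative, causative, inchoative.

hakhareekmefheek

Attach aspect inchoative -ok → hakhareok.
Attach number plural -mef (after consonant 'k') → hakhareokmef.
Attach voice causative -ha → hakhareokmefha.
Attach polarity negative -ek → hakhareokmefhaek.
Apply vowel harmony: hakhareokmefhaek → hakhareekmefheek.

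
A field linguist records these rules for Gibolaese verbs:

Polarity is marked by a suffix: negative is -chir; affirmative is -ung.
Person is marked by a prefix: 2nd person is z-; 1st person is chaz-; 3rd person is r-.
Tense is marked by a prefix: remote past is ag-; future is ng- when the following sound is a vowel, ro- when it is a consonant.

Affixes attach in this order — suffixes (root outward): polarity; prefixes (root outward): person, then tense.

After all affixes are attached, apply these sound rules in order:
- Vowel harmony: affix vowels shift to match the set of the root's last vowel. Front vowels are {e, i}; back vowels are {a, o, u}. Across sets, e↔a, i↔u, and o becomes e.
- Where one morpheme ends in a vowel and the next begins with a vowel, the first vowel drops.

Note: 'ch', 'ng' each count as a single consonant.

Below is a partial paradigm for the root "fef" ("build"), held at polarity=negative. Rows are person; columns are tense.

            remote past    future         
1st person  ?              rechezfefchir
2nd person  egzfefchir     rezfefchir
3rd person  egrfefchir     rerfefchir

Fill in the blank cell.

Attach polarity negative -chir → fefchir.
Attach person 1st person chaz- → chazfefchir.
Attach tense remote past ag- → agchazfefchir.
Apply vowel harmony: agchazfefchir → egchezfefchir.
Vowel deletion: no change.

egchezfefchir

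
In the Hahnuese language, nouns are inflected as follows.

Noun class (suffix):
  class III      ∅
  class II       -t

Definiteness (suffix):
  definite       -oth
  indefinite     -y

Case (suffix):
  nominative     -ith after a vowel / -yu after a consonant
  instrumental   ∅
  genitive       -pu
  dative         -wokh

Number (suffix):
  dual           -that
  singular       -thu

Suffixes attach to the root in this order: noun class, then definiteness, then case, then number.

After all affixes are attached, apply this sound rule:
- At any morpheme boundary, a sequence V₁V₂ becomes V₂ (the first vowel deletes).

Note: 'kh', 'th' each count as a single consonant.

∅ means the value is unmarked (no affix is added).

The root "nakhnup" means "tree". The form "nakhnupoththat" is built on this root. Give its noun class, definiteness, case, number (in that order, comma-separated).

class III, definite, instrumental, dual

Segment: nakhnup-oth-that.
noun class: ∅ → class III.
definiteness: -oth → definite.
case: ∅ → instrumental.
number: -that → dual.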